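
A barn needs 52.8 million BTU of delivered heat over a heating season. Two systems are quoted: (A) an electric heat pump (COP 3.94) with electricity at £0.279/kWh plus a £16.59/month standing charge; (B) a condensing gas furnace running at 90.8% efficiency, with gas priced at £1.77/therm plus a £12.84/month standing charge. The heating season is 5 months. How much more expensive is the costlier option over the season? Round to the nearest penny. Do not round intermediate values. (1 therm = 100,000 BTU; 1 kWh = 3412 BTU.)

£85.30

Heat load = 52.8 × 10⁶ BTU = 52,800,000 BTU
Gas: input = 52,800,000 / 0.908 = 58,149,780 BTU = 581.5 therm → 581.5 × £1.77 = £1,029.25; + 5 × £12.84 standing = £1,093.45
Heat pump: 52,800,000 BTU / 3412 = 15,470 kWh heat; / 3.94 = 3,928 kWh in → × £0.279 = £1,095.80; + 5 × £16.59 standing = £1,178.75
Difference = |£1,093.45 − £1,178.75| = £85.30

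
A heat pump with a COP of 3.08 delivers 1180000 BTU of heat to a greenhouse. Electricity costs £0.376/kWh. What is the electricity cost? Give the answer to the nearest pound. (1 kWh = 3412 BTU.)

£42

Heat delivered = 1,180,000 BTU / 3412 = 345.8 kWh
Electrical input = 345.8 kWh / 3.08 = 112.3 kWh
Cost = 112.3 × £0.376/kWh = £42.22 ≈ £42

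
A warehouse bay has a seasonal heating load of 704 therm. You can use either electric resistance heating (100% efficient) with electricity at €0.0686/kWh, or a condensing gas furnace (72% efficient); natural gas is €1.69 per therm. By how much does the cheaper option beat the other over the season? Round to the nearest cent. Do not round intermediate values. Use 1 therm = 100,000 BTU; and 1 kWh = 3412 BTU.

Heat load = 704 therm × 100,000 = 70,400,000 BTU
Gas: input = 70,400,000 / 0.72 = 97,777,778 BTU = 977.8 therm → 977.8 × €1.69 = €1,652.44
Electric: 70,400,000 BTU / 3412 = 20,630 kWh → × €0.0686 = €1,415.43
Difference = |€1,652.44 − €1,415.43| = €237.02

€237.02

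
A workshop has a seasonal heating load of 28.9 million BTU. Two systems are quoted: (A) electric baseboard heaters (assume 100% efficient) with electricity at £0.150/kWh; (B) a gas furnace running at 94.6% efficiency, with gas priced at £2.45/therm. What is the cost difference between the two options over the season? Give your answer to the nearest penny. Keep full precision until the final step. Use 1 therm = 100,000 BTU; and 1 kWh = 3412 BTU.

Heat load = 28.9 × 10⁶ BTU = 28,900,000 BTU
Gas: input = 28,900,000 / 0.946 = 30,549,683 BTU = 305.5 therm → 305.5 × £2.45 = £748.47
Electric: 28,900,000 BTU / 3412 = 8,470 kWh → × £0.150 = £1,270.52
Difference = |£748.47 − £1,270.52| = £522.05

£522.05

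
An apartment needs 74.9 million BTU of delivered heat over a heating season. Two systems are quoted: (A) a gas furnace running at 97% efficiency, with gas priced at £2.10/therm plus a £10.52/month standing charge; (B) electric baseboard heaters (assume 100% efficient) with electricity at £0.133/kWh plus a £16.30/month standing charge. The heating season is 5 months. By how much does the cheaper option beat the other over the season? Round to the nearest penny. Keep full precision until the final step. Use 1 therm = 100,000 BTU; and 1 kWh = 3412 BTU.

Heat load = 74.9 × 10⁶ BTU = 74,900,000 BTU
Gas: input = 74,900,000 / 0.97 = 77,216,495 BTU = 772.2 therm → 772.2 × £2.10 = £1,621.55; + 5 × £10.52 standing = £1,674.15
Electric: 74,900,000 BTU / 3412 = 21,950 kWh → × £0.133 = £2,919.61; + 5 × £16.30 standing = £3,001.11
Difference = |£1,674.15 − £3,001.11| = £1,326.96

£1326.96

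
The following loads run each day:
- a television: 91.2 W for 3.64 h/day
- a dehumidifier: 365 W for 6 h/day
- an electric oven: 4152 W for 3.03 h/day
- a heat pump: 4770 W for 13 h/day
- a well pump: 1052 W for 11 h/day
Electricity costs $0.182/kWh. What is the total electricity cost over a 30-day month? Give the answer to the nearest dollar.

television: 91.2 W × 3.64 h × 30 d = 9,959 Wh = 9.959 kWh
dehumidifier: 365 W × 6 h × 30 d = 65,700 Wh = 65.7 kWh
electric oven: 4152 W × 3.03 h × 30 d = 377,417 Wh = 377.4 kWh
heat pump: 4770 W × 13 h × 30 d = 1,860,300 Wh = 1,860 kWh
well pump: 1052 W × 11 h × 30 d = 347,160 Wh = 347.2 kWh
Total energy = 9.959 + 65.7 + 377.4 + 1,860 + 347.2 = 2,661 kWh
Cost = 2,661 kWh × $0.182 = $484.22 ≈ $484

$484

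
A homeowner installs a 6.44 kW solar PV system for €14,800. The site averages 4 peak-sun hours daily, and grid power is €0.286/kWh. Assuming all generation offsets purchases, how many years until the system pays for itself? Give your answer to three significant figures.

5.50 years

Daily generation = 6.44 kW × 4 h = 25.76 kWh
Annual generation = 25.76 × 365 = 9402.4 kWh
Annual savings = 9402.4 × €0.286 = €2,689.09
Payback = €14,800 / €2,689.09 = 5.5 years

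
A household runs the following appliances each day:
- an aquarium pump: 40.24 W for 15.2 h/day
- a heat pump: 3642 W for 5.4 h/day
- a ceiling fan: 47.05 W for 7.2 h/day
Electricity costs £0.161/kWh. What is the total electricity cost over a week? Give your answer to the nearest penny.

aquarium pump: 40.24 W × 15.2 h × 7 d = 4,282 Wh = 4.282 kWh
heat pump: 3642 W × 5.4 h × 7 d = 137,668 Wh = 137.7 kWh
ceiling fan: 47.05 W × 7.2 h × 7 d = 2,371 Wh = 2.371 kWh
Total energy = 4.282 + 137.7 + 2.371 = 144.3 kWh
Cost = 144.3 kWh × £0.161 = £23.24

£23.24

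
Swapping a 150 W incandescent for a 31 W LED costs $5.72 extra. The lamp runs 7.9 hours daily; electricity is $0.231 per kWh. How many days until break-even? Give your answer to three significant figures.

26.3 days

Power saved = 150 − 31 = 119 W
Daily energy saved = 119 W × 7.9 h = 940.1 Wh = 0.9401 kWh
Daily savings = 0.9401 × $0.231 = $0.2172
Payback = $5.72 / $0.2172 per day = 26.34 days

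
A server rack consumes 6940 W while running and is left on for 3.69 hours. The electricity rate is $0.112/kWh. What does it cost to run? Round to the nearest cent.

Energy = 6940 W × 3.69 h = 25,609 Wh = 25.61 kWh
Cost = 25.61 kWh × $0.112/kWh = $2.87

$2.87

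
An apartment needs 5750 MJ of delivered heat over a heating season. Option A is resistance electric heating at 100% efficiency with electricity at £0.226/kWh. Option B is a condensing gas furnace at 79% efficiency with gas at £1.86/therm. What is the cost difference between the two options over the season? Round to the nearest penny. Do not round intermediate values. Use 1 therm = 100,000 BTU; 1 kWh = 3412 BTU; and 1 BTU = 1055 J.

£232.68

Heat load = 5750 MJ = 5,750,000,000 J / 1055 = 5,450,237 BTU
Gas: input = 5,450,237 / 0.79 = 6,899,034 BTU = 68.99 therm → 68.99 × £1.86 = £128.32
Electric: 5,450,237 BTU / 3412 = 1,597 kWh → × £0.226 = £361.01
Difference = |£128.32 − £361.01| = £232.68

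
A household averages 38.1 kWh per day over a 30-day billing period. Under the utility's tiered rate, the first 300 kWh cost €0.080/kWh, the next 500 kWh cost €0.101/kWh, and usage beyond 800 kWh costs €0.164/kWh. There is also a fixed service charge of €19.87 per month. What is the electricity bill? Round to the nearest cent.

€150.62

Usage = 38.1 kWh/day × 30 days = 1143 kWh
First 300 kWh × €0.080 = €24.00
Next 500 kWh × €0.101 = €50.50
Remaining 343 kWh × €0.164 = €56.25
Energy charge = €130.75; + service €19.87 = €150.62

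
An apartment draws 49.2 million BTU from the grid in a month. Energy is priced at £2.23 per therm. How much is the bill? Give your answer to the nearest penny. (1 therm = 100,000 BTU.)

49.2 million BTU × (10 therm/million BTU) = 492 therm
Cost = 492 therm × £2.23/therm = £1,097.16

£1097.16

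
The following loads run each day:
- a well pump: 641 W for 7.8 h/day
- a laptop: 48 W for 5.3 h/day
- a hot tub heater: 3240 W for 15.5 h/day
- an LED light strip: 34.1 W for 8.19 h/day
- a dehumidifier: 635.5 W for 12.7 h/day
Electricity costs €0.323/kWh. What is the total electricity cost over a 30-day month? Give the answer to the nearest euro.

well pump: 641 W × 7.8 h × 30 d = 149,994 Wh = 150 kWh
laptop: 48 W × 5.3 h × 30 d = 7,632 Wh = 7.632 kWh
hot tub heater: 3240 W × 15.5 h × 30 d = 1,506,600 Wh = 1,507 kWh
LED light strip: 34.1 W × 8.19 h × 30 d = 8,378 Wh = 8.378 kWh
dehumidifier: 635.5 W × 12.7 h × 30 d = 242,125 Wh = 242.1 kWh
Total energy = 150 + 7.632 + 1,507 + 8.378 + 242.1 = 1,915 kWh
Cost = 1,915 kWh × €0.323 = €618.46 ≈ €618

€618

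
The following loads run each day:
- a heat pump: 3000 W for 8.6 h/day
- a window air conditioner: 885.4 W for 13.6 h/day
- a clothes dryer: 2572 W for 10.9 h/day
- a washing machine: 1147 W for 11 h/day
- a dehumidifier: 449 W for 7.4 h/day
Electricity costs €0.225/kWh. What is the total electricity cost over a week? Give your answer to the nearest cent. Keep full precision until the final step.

€128.86

heat pump: 3000 W × 8.6 h × 7 d = 180,600 Wh = 180.6 kWh
window air conditioner: 885.4 W × 13.6 h × 7 d = 84,290 Wh = 84.29 kWh
clothes dryer: 2572 W × 10.9 h × 7 d = 196,244 Wh = 196.2 kWh
washing machine: 1147 W × 11 h × 7 d = 88,319 Wh = 88.32 kWh
dehumidifier: 449 W × 7.4 h × 7 d = 23,258 Wh = 23.26 kWh
Total energy = 180.6 + 84.29 + 196.2 + 88.32 + 23.26 = 572.7 kWh
Cost = 572.7 kWh × €0.225 = €128.86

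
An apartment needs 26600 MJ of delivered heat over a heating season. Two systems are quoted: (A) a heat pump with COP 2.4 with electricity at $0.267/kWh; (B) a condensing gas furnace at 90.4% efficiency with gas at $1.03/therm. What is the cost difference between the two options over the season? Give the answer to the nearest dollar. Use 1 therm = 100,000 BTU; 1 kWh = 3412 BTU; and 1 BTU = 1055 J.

$535

Heat load = 26600 MJ = 26,600,000,000 J / 1055 = 25,213,270 BTU
Gas: input = 25,213,270 / 0.904 = 27,890,786 BTU = 278.9 therm → 278.9 × $1.03 = $287.28
Heat pump: 25,213,270 BTU / 3412 = 7,390 kWh heat; / 2.4 = 3,079 kWh in → × $0.267 = $822.09
Difference = |$287.28 − $822.09| = $534.82 ≈ $535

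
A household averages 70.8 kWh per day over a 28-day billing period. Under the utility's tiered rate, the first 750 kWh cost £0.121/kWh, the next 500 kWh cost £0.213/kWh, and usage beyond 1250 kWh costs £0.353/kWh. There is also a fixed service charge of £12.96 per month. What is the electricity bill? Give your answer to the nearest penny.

Usage = 70.8 kWh/day × 28 days = 1982.4 kWh
First 750 kWh × £0.121 = £90.75
Next 500 kWh × £0.213 = £106.50
Remaining 732.4 kWh × £0.353 = £258.54
Energy charge = £455.79; + service £12.96 = £468.75

£468.75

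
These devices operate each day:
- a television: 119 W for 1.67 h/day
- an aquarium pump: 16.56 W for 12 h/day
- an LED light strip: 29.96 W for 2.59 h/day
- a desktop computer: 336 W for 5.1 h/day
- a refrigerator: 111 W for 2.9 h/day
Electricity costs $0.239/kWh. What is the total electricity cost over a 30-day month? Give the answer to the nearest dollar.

television: 119 W × 1.67 h × 30 d = 5,962 Wh = 5.962 kWh
aquarium pump: 16.56 W × 12 h × 30 d = 5,962 Wh = 5.962 kWh
LED light strip: 29.96 W × 2.59 h × 30 d = 2,328 Wh = 2.328 kWh
desktop computer: 336 W × 5.1 h × 30 d = 51,408 Wh = 51.41 kWh
refrigerator: 111 W × 2.9 h × 30 d = 9,657 Wh = 9.657 kWh
Total energy = 5.962 + 5.962 + 2.328 + 51.41 + 9.657 = 75.32 kWh
Cost = 75.32 kWh × $0.239 = $18.00

$18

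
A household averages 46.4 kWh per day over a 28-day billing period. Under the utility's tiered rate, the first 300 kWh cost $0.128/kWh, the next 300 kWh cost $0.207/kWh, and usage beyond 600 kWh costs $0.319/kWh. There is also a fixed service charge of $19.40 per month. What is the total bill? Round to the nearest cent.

Usage = 46.4 kWh/day × 28 days = 1299.2 kWh
First 300 kWh × $0.128 = $38.40
Next 300 kWh × $0.207 = $62.10
Remaining 699.2 kWh × $0.319 = $223.04
Energy charge = $323.54; + service $19.40 = $342.94

$342.94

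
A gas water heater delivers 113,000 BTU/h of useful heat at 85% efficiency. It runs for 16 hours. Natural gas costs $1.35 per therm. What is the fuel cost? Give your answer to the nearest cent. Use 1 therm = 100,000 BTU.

Heat delivered = 113,000 BTU/h × 16 h = 1,808,000 BTU
Gas input = 1,808,000 / 0.85 = 2,127,059 BTU
= 2,127,059 / 100,000 = 21.27 therm
Cost = 21.27 × $1.35/therm = $28.72

$28.72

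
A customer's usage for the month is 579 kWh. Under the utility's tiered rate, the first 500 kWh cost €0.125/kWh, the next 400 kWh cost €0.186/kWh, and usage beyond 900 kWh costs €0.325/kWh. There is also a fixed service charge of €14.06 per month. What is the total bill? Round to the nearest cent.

€91.25

First 500 kWh × €0.125 = €62.50
Next 79 kWh × €0.186 = €14.69
Remaining tier: 0 kWh (not reached)
Energy charge = €77.19; + service €14.06 = €91.25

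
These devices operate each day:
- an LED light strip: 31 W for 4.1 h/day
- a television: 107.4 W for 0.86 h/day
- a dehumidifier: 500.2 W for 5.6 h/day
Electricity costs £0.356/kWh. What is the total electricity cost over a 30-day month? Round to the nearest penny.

LED light strip: 31 W × 4.1 h × 30 d = 3,813 Wh = 3.813 kWh
television: 107.4 W × 0.86 h × 30 d = 2,771 Wh = 2.771 kWh
dehumidifier: 500.2 W × 5.6 h × 30 d = 84,034 Wh = 84.03 kWh
Total energy = 3.813 + 2.771 + 84.03 = 90.62 kWh
Cost = 90.62 kWh × £0.356 = £32.26

£32.26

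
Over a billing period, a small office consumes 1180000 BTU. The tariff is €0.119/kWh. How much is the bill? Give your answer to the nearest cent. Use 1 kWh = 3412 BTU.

1180000 BTU × (0.00029308 kWh/BTU) = 345.8 kWh
Cost = 345.8 kWh × €0.119/kWh = €41.15

€41.15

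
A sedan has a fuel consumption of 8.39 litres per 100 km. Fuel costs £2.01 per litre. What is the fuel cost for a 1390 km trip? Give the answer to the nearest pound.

Fuel = 8.39 L/100 km × 1390 km / 100 = 116.6 L
Cost = 116.6 L × £2.01/L = £234.41 ≈ £234

£234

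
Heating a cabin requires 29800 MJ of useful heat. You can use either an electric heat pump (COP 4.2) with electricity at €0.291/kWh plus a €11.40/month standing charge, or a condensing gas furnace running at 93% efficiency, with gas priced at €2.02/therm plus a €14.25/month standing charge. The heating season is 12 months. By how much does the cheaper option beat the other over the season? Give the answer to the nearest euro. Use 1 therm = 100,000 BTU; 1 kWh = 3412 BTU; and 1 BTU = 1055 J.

Heat load = 29800 MJ = 29,800,000,000 J / 1055 = 28,246,445 BTU
Gas: input = 28,246,445 / 0.93 = 30,372,522 BTU = 303.7 therm → 303.7 × €2.02 = €613.52; + 12 × €14.25 standing = €784.52
Heat pump: 28,246,445 BTU / 3412 = 8,279 kWh heat; / 4.2 = 1,971 kWh in → × €0.291 = €573.59; + 12 × €11.40 standing = €710.39
Difference = |€784.52 − €710.39| = €74.14 ≈ €74

€74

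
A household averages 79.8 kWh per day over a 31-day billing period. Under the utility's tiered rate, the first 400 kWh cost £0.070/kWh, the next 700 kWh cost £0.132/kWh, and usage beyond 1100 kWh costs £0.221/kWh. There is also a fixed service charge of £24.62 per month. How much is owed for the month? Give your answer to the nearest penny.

Usage = 79.8 kWh/day × 31 days = 2473.8 kWh
First 400 kWh × £0.070 = £28.00
Next 700 kWh × £0.132 = £92.40
Remaining 1373.8 kWh × £0.221 = £303.61
Energy charge = £424.01; + service £24.62 = £448.63

£448.63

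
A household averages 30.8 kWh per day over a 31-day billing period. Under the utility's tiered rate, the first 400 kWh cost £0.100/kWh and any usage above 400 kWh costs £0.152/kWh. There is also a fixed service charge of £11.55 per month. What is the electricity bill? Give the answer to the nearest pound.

£136

Usage = 30.8 kWh/day × 31 days = 954.8 kWh
First 400 kWh × £0.100 = £40.00
Remaining 554.8 kWh × £0.152 = £84.33
Energy charge = £124.33; + service £11.55 = £135.88 ≈ £136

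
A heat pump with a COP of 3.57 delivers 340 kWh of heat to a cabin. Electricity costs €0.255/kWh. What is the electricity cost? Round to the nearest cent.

€24.29

Electrical input = 340 kWh / 3.57 = 95.24 kWh
Cost = 95.24 × €0.255/kWh = €24.29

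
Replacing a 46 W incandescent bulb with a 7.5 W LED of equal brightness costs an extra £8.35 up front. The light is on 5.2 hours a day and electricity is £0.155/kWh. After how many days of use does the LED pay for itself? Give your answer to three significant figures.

269 days

Power saved = 46 − 7.5 = 38.5 W
Daily energy saved = 38.5 W × 5.2 h = 200.2 Wh = 0.2002 kWh
Daily savings = 0.2002 × £0.155 = £0.0310
Payback = £8.35 / £0.0310 per day = 269.1 days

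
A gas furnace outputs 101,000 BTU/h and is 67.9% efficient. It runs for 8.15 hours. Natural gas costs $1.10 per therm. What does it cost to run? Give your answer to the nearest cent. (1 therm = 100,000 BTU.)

Heat delivered = 101,000 BTU/h × 8.15 h = 823,150 BTU
Gas input = 823,150 / 0.679 = 1,212,297 BTU
= 1,212,297 / 100,000 = 12.12 therm
Cost = 12.12 × $1.10/therm = $13.34

$13.34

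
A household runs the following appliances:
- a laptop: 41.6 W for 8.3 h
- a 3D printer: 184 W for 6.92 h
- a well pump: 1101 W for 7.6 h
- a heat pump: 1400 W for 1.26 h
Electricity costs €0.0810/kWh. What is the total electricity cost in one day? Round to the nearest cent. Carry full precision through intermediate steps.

laptop: 41.6 W × 8.3 h = 345 Wh = 0.3453 kWh
3D printer: 184 W × 6.92 h = 1,273 Wh = 1.273 kWh
well pump: 1101 W × 7.6 h = 8,368 Wh = 8.368 kWh
heat pump: 1400 W × 1.26 h = 1,764 Wh = 1.764 kWh
Total energy = 0.3453 + 1.273 + 8.368 + 1.764 = 11.75 kWh
Cost = 11.75 kWh × €0.0810 = €0.95

€0.95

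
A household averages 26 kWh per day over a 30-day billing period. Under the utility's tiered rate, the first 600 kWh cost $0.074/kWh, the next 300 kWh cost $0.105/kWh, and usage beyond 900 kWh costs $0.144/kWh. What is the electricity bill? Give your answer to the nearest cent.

$63.30

Usage = 26 kWh/day × 30 days = 780 kWh
First 600 kWh × $0.074 = $44.40
Next 180 kWh × $0.105 = $18.90
Remaining tier: 0 kWh (not reached)
Total = $63.30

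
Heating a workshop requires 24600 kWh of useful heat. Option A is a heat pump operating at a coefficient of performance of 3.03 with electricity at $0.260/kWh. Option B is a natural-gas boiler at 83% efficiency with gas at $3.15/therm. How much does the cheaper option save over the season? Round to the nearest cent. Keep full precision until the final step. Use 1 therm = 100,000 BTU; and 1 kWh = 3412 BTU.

$1074.60

Heat load = 24600 kWh × 3412 = 83,935,200 BTU
Gas: input = 83,935,200 / 0.83 = 101,126,747 BTU = 1,011 therm → 1,011 × $3.15 = $3,185.49
Heat pump: 83,935,200 BTU / 3412 = 24,600 kWh heat; / 3.03 = 8,119 kWh in → × $0.260 = $2,110.89
Difference = |$3,185.49 − $2,110.89| = $1,074.60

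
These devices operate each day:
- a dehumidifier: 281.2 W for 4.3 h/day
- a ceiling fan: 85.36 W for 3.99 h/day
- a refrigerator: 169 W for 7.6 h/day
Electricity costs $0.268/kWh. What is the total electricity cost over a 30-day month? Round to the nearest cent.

$22.79

dehumidifier: 281.2 W × 4.3 h × 30 d = 36,275 Wh = 36.27 kWh
ceiling fan: 85.36 W × 3.99 h × 30 d = 10,218 Wh = 10.22 kWh
refrigerator: 169 W × 7.6 h × 30 d = 38,532 Wh = 38.53 kWh
Total energy = 36.27 + 10.22 + 38.53 = 85.02 kWh
Cost = 85.02 kWh × $0.268 = $22.79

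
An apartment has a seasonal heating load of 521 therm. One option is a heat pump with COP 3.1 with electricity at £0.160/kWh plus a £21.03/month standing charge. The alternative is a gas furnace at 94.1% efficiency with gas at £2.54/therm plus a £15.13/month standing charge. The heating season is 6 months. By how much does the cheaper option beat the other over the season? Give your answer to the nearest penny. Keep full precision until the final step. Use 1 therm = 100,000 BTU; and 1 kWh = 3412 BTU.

£582.80

Heat load = 521 therm × 100,000 = 52,100,000 BTU
Gas: input = 52,100,000 / 0.941 = 55,366,631 BTU = 553.7 therm → 553.7 × £2.54 = £1,406.31; + 6 × £15.13 standing = £1,497.09
Heat pump: 52,100,000 BTU / 3412 = 15,270 kWh heat; / 3.1 = 4,926 kWh in → × £0.160 = £788.11; + 6 × £21.03 standing = £914.29
Difference = |£1,497.09 − £914.29| = £582.80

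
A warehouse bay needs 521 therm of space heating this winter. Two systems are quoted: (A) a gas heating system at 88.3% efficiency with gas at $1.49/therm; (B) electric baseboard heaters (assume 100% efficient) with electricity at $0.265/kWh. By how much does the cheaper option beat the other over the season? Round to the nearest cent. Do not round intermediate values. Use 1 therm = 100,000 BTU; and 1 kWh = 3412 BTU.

$3167.30

Heat load = 521 therm × 100,000 = 52,100,000 BTU
Gas: input = 52,100,000 / 0.883 = 59,003,398 BTU = 590 therm → 590 × $1.49 = $879.15
Electric: 52,100,000 BTU / 3412 = 15,270 kWh → × $0.265 = $4,046.45
Difference = |$879.15 − $4,046.45| = $3,167.30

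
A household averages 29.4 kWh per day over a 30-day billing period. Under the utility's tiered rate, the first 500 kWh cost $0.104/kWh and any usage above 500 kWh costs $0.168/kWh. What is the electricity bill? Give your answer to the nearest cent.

Usage = 29.4 kWh/day × 30 days = 882 kWh
First 500 kWh × $0.104 = $52.00
Remaining 382 kWh × $0.168 = $64.18
Total = $116.18

$116.18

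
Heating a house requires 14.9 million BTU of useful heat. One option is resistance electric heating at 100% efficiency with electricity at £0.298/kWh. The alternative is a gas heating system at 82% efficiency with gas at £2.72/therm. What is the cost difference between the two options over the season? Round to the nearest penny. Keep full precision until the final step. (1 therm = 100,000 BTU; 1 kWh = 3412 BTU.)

£807.10

Heat load = 14.9 × 10⁶ BTU = 14,900,000 BTU
Gas: input = 14,900,000 / 0.82 = 18,170,732 BTU = 181.7 therm → 181.7 × £2.72 = £494.24
Electric: 14,900,000 BTU / 3412 = 4,367 kWh → × £0.298 = £1,301.35
Difference = |£494.24 − £1,301.35| = £807.10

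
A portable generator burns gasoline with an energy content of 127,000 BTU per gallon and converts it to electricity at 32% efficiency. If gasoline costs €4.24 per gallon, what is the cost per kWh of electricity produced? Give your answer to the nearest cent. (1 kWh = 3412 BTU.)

€0.36

Electrical output per gallon = 127,000 BTU × 0.32 / 3412 BTU/kWh = 11.91 kWh
Cost per kWh = €4.24 / 11.91 kWh = €0.356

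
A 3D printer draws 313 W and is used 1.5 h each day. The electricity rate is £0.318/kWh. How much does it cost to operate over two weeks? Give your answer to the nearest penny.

Energy = 313 W × 1.5 h/day × 14 days = 6,573 Wh = 6.573 kWh
Cost = 6.573 kWh × £0.318/kWh = £2.09

£2.09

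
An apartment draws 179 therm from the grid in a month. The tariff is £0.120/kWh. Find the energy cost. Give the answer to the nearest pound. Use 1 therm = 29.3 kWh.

£629

179 therm × (29.3 kWh/therm) = 5,245 kWh
Cost = 5,245 kWh × £0.120/kWh = £629.36 ≈ £629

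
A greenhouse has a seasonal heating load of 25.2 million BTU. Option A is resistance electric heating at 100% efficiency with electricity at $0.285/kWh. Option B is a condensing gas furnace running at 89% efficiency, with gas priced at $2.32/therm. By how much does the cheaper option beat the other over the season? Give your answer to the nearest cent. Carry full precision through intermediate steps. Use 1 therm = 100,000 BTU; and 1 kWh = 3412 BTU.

$1448.02

Heat load = 25.2 × 10⁶ BTU = 25,200,000 BTU
Gas: input = 25,200,000 / 0.89 = 28,314,607 BTU = 283.1 therm → 283.1 × $2.32 = $656.90
Electric: 25,200,000 BTU / 3412 = 7,386 kWh → × $0.285 = $2,104.92
Difference = |$656.90 − $2,104.92| = $1,448.02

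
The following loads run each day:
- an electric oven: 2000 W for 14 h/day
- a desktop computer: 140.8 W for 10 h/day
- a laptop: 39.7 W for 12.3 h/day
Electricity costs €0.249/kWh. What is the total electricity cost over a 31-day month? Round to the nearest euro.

electric oven: 2000 W × 14 h × 31 d = 868,000 Wh = 868 kWh
desktop computer: 140.8 W × 10 h × 31 d = 43,648 Wh = 43.65 kWh
laptop: 39.7 W × 12.3 h × 31 d = 15,138 Wh = 15.14 kWh
Total energy = 868 + 43.65 + 15.14 = 926.8 kWh
Cost = 926.8 kWh × €0.249 = €230.77 ≈ €231

€231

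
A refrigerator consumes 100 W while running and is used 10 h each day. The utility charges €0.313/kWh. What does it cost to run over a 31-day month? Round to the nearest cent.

€9.70

Energy = 100 W × 10 h/day × 31 days = 31,000 Wh = 31 kWh
Cost = 31 kWh × €0.313/kWh = €9.70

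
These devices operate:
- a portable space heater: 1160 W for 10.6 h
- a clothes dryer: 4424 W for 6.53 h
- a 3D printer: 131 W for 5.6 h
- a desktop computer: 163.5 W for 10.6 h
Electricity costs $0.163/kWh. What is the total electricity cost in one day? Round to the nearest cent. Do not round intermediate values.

$7.12

portable space heater: 1160 W × 10.6 h = 12,296 Wh = 12.3 kWh
clothes dryer: 4424 W × 6.53 h = 28,889 Wh = 28.89 kWh
3D printer: 131 W × 5.6 h = 734 Wh = 0.7336 kWh
desktop computer: 163.5 W × 10.6 h = 1,733 Wh = 1.733 kWh
Total energy = 12.3 + 28.89 + 0.7336 + 1.733 = 43.65 kWh
Cost = 43.65 kWh × $0.163 = $7.12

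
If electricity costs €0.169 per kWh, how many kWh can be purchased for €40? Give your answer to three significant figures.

237 kWh

€40 / €0.169 per kWh = 236.7 kWh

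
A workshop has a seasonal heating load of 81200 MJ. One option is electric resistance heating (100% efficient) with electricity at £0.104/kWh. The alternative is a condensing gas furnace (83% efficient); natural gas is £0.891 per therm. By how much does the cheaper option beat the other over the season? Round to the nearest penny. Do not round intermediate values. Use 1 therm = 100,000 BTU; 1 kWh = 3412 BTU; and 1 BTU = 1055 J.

£1519.77

Heat load = 81200 MJ = 81,200,000,000 J / 1055 = 76,966,825 BTU
Gas: input = 76,966,825 / 0.83 = 92,731,114 BTU = 927.3 therm → 927.3 × £0.891 = £826.23
Electric: 76,966,825 BTU / 3412 = 22,560 kWh → × £0.104 = £2,346.00
Difference = |£826.23 − £2,346.00| = £1,519.77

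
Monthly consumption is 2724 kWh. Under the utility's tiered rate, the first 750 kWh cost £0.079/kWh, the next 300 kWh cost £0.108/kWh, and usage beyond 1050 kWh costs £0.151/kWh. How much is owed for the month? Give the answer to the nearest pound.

£344

First 750 kWh × £0.079 = £59.25
Next 300 kWh × £0.108 = £32.40
Remaining 1674 kWh × £0.151 = £252.77
Total = £344.42 ≈ £344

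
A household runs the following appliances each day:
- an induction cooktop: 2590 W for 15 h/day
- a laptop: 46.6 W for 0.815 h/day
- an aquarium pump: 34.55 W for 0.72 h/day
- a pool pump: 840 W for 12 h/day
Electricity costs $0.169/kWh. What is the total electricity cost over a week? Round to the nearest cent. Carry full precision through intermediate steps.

$57.96

induction cooktop: 2590 W × 15 h × 7 d = 271,950 Wh = 271.9 kWh
laptop: 46.6 W × 0.815 h × 7 d = 266 Wh = 0.2659 kWh
aquarium pump: 34.55 W × 0.72 h × 7 d = 174 Wh = 0.1741 kWh
pool pump: 840 W × 12 h × 7 d = 70,560 Wh = 70.56 kWh
Total energy = 271.9 + 0.2659 + 0.1741 + 70.56 = 342.9 kWh
Cost = 342.9 kWh × $0.169 = $57.96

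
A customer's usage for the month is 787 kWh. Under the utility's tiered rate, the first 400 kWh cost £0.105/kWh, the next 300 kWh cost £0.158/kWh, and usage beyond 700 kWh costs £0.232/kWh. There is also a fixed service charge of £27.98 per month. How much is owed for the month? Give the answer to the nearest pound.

£138

First 400 kWh × £0.105 = £42.00
Next 300 kWh × £0.158 = £47.40
Remaining 87 kWh × £0.232 = £20.18
Energy charge = £109.58; + service £27.98 = £137.56 ≈ £138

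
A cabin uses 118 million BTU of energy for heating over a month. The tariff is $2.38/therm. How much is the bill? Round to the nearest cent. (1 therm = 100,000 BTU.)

$2808.40

118 million BTU × (10 therm/million BTU) = 1,180 therm
Cost = 1,180 therm × $2.38/therm = $2,808.40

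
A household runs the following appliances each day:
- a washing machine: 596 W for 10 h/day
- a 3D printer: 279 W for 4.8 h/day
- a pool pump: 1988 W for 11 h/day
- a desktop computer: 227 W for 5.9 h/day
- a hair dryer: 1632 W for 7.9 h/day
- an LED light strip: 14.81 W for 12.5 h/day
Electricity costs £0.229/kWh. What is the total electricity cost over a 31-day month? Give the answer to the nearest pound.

£309

washing machine: 596 W × 10 h × 31 d = 184,760 Wh = 184.8 kWh
3D printer: 279 W × 4.8 h × 31 d = 41,515 Wh = 41.52 kWh
pool pump: 1988 W × 11 h × 31 d = 677,908 Wh = 677.9 kWh
desktop computer: 227 W × 5.9 h × 31 d = 41,518 Wh = 41.52 kWh
hair dryer: 1632 W × 7.9 h × 31 d = 399,677 Wh = 399.7 kWh
LED light strip: 14.81 W × 12.5 h × 31 d = 5,739 Wh = 5.739 kWh
Total energy = 184.8 + 41.52 + 677.9 + 41.52 + 399.7 + 5.739 = 1,351 kWh
Cost = 1,351 kWh × £0.229 = £309.41 ≈ £309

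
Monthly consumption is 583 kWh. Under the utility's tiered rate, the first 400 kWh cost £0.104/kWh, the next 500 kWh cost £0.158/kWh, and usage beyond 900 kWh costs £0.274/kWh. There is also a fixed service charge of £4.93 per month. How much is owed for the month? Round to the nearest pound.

First 400 kWh × £0.104 = £41.60
Next 183 kWh × £0.158 = £28.91
Remaining tier: 0 kWh (not reached)
Energy charge = £70.51; + service £4.93 = £75.44 ≈ £75

£75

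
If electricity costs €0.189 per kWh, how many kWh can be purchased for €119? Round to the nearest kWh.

€119 / €0.189 per kWh = 629.6 kWh

630 kWh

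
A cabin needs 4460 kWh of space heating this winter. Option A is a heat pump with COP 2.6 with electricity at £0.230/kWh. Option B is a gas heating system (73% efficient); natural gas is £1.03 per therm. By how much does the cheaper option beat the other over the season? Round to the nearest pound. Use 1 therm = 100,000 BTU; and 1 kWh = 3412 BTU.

£180

Heat load = 4460 kWh × 3412 = 15,217,520 BTU
Gas: input = 15,217,520 / 0.73 = 20,845,918 BTU = 208.5 therm → 208.5 × £1.03 = £214.71
Heat pump: 15,217,520 BTU / 3412 = 4,460 kWh heat; / 2.6 = 1,715 kWh in → × £0.230 = £394.54
Difference = |£214.71 − £394.54| = £179.83 ≈ £180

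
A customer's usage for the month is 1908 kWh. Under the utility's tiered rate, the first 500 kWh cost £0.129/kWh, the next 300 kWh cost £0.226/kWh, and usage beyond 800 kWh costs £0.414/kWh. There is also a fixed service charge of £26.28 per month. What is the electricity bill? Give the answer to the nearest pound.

£617

First 500 kWh × £0.129 = £64.50
Next 300 kWh × £0.226 = £67.80
Remaining 1108 kWh × £0.414 = £458.71
Energy charge = £591.01; + service £26.28 = £617.29 ≈ £617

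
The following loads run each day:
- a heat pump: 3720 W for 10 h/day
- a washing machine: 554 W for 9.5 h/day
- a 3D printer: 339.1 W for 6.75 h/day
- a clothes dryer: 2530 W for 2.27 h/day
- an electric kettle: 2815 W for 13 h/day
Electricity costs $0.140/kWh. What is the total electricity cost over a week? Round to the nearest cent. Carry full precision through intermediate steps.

$85.35

heat pump: 3720 W × 10 h × 7 d = 260,400 Wh = 260.4 kWh
washing machine: 554 W × 9.5 h × 7 d = 36,841 Wh = 36.84 kWh
3D printer: 339.1 W × 6.75 h × 7 d = 16,022 Wh = 16.02 kWh
clothes dryer: 2530 W × 2.27 h × 7 d = 40,202 Wh = 40.2 kWh
electric kettle: 2815 W × 13 h × 7 d = 256,165 Wh = 256.2 kWh
Total energy = 260.4 + 36.84 + 16.02 + 40.2 + 256.2 = 609.6 kWh
Cost = 609.6 kWh × $0.140 = $85.35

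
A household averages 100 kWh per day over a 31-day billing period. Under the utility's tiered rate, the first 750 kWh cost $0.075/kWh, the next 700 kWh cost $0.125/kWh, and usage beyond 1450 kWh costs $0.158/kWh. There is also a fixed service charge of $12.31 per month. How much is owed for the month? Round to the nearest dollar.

$417

Usage = 100 kWh/day × 31 days = 3100 kWh
First 750 kWh × $0.075 = $56.25
Next 700 kWh × $0.125 = $87.50
Remaining 1650 kWh × $0.158 = $260.70
Energy charge = $404.45; + service $12.31 = $416.76 ≈ $417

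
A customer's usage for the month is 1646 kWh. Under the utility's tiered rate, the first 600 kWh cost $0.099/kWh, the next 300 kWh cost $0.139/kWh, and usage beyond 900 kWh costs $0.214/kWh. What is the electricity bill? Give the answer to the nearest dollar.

First 600 kWh × $0.099 = $59.40
Next 300 kWh × $0.139 = $41.70
Remaining 746 kWh × $0.214 = $159.64
Total = $260.74 ≈ $261

$261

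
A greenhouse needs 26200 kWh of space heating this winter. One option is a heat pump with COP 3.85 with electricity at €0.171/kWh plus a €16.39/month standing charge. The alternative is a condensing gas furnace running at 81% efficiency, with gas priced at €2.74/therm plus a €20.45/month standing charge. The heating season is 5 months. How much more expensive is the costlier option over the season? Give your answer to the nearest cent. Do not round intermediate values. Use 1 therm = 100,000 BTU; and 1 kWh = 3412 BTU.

€1880.57

Heat load = 26200 kWh × 3412 = 89,394,400 BTU
Gas: input = 89,394,400 / 0.81 = 110,363,457 BTU = 1,104 therm → 1,104 × €2.74 = €3,023.96; + 5 × €20.45 standing = €3,126.21
Heat pump: 89,394,400 BTU / 3412 = 26,200 kWh heat; / 3.85 = 6,805 kWh in → × €0.171 = €1,163.69; + 5 × €16.39 standing = €1,245.64
Difference = |€3,126.21 − €1,245.64| = €1,880.57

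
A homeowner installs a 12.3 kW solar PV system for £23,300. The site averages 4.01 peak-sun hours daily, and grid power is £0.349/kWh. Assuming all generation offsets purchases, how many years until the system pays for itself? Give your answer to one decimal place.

Daily generation = 12.3 kW × 4.01 h = 49.32 kWh
Annual generation = 49.32 × 365 = 18003 kWh
Annual savings = 18003 × £0.349 = £6,283.01
Payback = £23,300 / £6,283.01 = 3.71 years

3.7 years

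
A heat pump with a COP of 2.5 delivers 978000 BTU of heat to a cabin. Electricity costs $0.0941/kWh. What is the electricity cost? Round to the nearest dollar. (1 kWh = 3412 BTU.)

$11

Heat delivered = 978,000 BTU / 3412 = 286.6 kWh
Electrical input = 286.6 kWh / 2.5 = 114.7 kWh
Cost = 114.7 × $0.0941/kWh = $10.79 ≈ $11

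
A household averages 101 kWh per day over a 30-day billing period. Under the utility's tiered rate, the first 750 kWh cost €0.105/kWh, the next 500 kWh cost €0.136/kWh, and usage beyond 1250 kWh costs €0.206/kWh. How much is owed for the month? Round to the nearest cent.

Usage = 101 kWh/day × 30 days = 3030 kWh
First 750 kWh × €0.105 = €78.75
Next 500 kWh × €0.136 = €68.00
Remaining 1780 kWh × €0.206 = €366.68
Total = €513.43

€513.43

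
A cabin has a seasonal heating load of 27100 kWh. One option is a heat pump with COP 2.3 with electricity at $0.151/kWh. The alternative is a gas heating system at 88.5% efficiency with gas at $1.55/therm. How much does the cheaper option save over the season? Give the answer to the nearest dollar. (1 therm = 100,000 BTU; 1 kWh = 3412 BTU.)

$160

Heat load = 27100 kWh × 3412 = 92,465,200 BTU
Gas: input = 92,465,200 / 0.885 = 104,480,452 BTU = 1,045 therm → 1,045 × $1.55 = $1,619.45
Heat pump: 92,465,200 BTU / 3412 = 27,100 kWh heat; / 2.3 = 11,780 kWh in → × $0.151 = $1,779.17
Difference = |$1,619.45 − $1,779.17| = $159.73 ≈ $160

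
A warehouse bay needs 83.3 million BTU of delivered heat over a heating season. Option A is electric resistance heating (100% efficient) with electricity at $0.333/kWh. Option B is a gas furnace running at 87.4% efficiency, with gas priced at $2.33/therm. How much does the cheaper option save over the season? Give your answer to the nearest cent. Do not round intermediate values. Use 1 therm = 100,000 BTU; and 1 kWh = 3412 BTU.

$5909.11

Heat load = 83.3 × 10⁶ BTU = 83,300,000 BTU
Gas: input = 83,300,000 / 0.874 = 95,308,924 BTU = 953.1 therm → 953.1 × $2.33 = $2,220.70
Electric: 83,300,000 BTU / 3412 = 24,410 kWh → × $0.333 = $8,129.81
Difference = |$2,220.70 − $8,129.81| = $5,909.11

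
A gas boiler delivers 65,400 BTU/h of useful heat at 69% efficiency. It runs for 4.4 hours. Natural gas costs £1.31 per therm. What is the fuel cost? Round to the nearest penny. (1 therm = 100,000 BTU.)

£5.46

Heat delivered = 65,400 BTU/h × 4.4 h = 287,760 BTU
Gas input = 287,760 / 0.69 = 417,043 BTU
= 417,043 / 100,000 = 4.17 therm
Cost = 4.17 × £1.31/therm = £5.46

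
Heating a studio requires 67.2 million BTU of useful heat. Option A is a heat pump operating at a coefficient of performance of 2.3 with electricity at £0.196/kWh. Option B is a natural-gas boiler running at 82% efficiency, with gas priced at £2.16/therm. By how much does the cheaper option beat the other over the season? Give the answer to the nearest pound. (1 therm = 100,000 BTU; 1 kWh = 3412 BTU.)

Heat load = 67.2 × 10⁶ BTU = 67,200,000 BTU
Gas: input = 67,200,000 / 0.82 = 81,951,220 BTU = 819.5 therm → 819.5 × £2.16 = £1,770.15
Heat pump: 67,200,000 BTU / 3412 = 19,700 kWh heat; / 2.3 = 8,563 kWh in → × £0.196 = £1,678.37
Difference = |£1,770.15 − £1,678.37| = £91.77 ≈ £92

£92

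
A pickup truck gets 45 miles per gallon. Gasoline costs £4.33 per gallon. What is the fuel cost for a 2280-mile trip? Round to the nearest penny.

Fuel = 2280 mi / 45 mpg = 50.67 gal
Cost = 50.67 gal × £4.33/gal = £219.39

£219.39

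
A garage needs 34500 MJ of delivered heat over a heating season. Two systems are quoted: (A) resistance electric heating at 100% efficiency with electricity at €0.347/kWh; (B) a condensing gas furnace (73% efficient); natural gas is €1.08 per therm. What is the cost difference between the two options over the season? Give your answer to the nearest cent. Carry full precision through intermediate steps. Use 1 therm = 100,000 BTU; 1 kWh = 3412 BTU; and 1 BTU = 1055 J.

€2841.93

Heat load = 34500 MJ = 34,500,000,000 J / 1055 = 32,701,422 BTU
Gas: input = 32,701,422 / 0.73 = 44,796,468 BTU = 448 therm → 448 × €1.08 = €483.80
Electric: 32,701,422 BTU / 3412 = 9,584 kWh → × €0.347 = €3,325.73
Difference = |€483.80 − €3,325.73| = €2,841.93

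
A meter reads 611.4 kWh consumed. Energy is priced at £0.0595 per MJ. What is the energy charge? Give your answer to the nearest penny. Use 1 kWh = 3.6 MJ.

611.4 kWh × (3.6 MJ/kWh) = 2,201 MJ
Cost = 2,201 MJ × £0.0595/MJ = £130.96

£130.96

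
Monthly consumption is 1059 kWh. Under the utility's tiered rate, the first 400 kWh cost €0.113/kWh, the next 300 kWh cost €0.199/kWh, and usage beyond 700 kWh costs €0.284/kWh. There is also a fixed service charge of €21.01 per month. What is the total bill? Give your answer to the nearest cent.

€227.87

First 400 kWh × €0.113 = €45.20
Next 300 kWh × €0.199 = €59.70
Remaining 359 kWh × €0.284 = €101.96
Energy charge = €206.86; + service €21.01 = €227.87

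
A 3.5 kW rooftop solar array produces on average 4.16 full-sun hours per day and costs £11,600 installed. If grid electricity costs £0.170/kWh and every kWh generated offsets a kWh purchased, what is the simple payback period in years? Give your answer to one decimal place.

Daily generation = 3.5 kW × 4.16 h = 14.56 kWh
Annual generation = 14.56 × 365 = 5314.4 kWh
Annual savings = 5314.4 × £0.170 = £903.45
Payback = £11,600 / £903.45 = 12.8 years

12.8 years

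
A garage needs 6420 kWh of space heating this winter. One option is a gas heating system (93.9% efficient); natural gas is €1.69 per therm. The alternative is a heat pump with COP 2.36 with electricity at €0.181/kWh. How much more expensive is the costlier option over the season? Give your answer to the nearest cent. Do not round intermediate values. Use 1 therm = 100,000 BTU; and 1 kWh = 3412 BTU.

Heat load = 6420 kWh × 3412 = 21,905,040 BTU
Gas: input = 21,905,040 / 0.939 = 23,328,051 BTU = 233.3 therm → 233.3 × €1.69 = €394.24
Heat pump: 21,905,040 BTU / 3412 = 6,420 kWh heat; / 2.36 = 2,720 kWh in → × €0.181 = €492.38
Difference = |€394.24 − €492.38| = €98.14

€98.14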